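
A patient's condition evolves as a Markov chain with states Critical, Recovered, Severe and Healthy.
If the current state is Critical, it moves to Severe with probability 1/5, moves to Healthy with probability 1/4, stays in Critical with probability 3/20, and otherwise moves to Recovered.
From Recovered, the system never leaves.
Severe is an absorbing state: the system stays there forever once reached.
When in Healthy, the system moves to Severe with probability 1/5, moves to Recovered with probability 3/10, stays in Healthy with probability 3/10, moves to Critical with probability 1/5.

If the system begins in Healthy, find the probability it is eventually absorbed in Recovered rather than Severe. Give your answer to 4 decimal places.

Let h(s) be the probability of absorption at Recovered starting from transient state s. Then h(Recovered) = 1 and h(Severe) = 0. By first-step analysis:
h(Critical) = 0.15·h(Critical) + 0.4·1 + 0.2·0 + 0.25·h(Healthy)
h(Healthy) = 0.2·h(Critical) + 0.3·1 + 0.2·0 + 0.3·h(Healthy)
Solving: h(Critical) = 0.6514, h(Healthy) = 0.6147.
Starting from Healthy, the probability is 0.6147.

0.6147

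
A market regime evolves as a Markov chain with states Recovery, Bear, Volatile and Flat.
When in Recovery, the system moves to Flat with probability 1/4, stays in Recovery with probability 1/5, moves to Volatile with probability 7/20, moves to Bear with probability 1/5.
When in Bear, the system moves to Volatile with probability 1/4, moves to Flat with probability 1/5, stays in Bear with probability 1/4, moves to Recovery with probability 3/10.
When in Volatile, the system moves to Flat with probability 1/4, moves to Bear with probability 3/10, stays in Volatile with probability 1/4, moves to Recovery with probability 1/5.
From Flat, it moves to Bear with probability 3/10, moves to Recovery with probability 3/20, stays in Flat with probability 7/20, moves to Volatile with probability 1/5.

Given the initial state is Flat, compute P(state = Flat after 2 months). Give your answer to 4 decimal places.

0.2700

Propagate the distribution vector 2 months from Flat.
After 0 months: (0.0000, 0.0000, 0.0000, 1.0000)
After 1 month: (0.1500, 0.3000, 0.2000, 0.3500)
After 2 months: (0.2125, 0.2700, 0.2475, 0.2700)
P(in Flat after 2 months) = 0.2700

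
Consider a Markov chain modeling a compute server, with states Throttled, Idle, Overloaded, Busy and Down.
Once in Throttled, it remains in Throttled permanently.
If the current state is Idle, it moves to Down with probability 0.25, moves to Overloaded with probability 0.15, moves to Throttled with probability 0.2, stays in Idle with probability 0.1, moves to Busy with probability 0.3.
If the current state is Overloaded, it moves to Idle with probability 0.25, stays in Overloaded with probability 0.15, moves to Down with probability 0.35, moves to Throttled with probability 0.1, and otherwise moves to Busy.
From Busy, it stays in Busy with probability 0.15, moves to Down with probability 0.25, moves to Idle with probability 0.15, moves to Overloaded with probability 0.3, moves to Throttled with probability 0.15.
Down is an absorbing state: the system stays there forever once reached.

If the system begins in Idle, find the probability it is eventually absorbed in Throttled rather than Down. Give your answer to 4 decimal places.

0.3871

Let h(s) be the probability of absorption at Throttled starting from transient state s. Then h(Throttled) = 1 and h(Down) = 0. By first-step analysis:
h(Idle) = 0.2·1 + 0.1·h(Idle) + 0.15·h(Overloaded) + 0.3·h(Busy) + 0.25·0
h(Overloaded) = 0.1·1 + 0.25·h(Idle) + 0.15·h(Overloaded) + 0.15·h(Busy) + 0.35·0
h(Busy) = 0.15·1 + 0.15·h(Idle) + 0.3·h(Overloaded) + 0.15·h(Busy) + 0.25·0
Solving: h(Idle) = 0.3871, h(Overloaded) = 0.2929, h(Busy) = 0.3482.
Starting from Idle, the probability is 0.3871.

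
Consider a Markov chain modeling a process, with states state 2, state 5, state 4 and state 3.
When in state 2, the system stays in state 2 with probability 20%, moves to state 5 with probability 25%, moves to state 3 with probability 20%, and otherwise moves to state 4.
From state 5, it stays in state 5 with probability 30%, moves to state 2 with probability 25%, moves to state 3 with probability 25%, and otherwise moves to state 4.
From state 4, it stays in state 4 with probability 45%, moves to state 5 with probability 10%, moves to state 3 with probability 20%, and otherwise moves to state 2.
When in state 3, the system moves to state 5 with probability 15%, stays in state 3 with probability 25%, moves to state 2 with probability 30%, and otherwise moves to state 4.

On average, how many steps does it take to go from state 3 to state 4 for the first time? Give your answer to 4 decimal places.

Let t(s) be the expected number of steps to first reach state 4 from state s, with t(state 4) = 0. Conditioning on the first step:
t(state 2) = 1 + 0.2·t(state 2) + 0.25·t(state 5) + 0.2·t(state 3)
t(state 5) = 1 + 0.25·t(state 2) + 0.3·t(state 5) + 0.25·t(state 3)
t(state 3) = 1 + 0.3·t(state 2) + 0.15·t(state 5) + 0.25·t(state 3)
Solving: t(state 2) = 3.3015, t(state 5) = 3.8290, t(state 3) = 3.4197.
Expected steps from state 3 to state 4: 3.4197.

3.4197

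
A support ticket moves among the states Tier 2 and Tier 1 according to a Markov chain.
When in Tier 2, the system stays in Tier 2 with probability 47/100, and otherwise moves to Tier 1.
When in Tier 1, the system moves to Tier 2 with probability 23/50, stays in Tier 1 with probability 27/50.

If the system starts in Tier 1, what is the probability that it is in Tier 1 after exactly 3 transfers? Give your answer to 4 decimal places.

0.5354

Propagate the distribution vector 3 transfers from Tier 1.
After 0 transfers: (0.0000, 1.0000)
After 1 transfer: (0.4600, 0.5400)
After 2 transfers: (0.4646, 0.5354)
After 3 transfers: (0.4646, 0.5354)
P(in Tier 1 after 3 transfers) = 0.5354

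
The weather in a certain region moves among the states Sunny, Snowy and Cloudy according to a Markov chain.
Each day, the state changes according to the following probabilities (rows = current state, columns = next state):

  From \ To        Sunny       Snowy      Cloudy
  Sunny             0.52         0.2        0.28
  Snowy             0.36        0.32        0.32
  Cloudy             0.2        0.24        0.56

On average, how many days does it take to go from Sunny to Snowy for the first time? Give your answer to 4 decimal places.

4.6392

Let t(s) be the expected number of days to first reach Snowy from state s, with t(Snowy) = 0. Conditioning on the first day:
t(Sunny) = 1 + 0.52·t(Sunny) + 0.28·t(Cloudy)
t(Cloudy) = 1 + 0.2·t(Sunny) + 0.56·t(Cloudy)
Solving: t(Sunny) = 4.6392, t(Cloudy) = 4.3814.
Expected days from Sunny to Snowy: 4.6392.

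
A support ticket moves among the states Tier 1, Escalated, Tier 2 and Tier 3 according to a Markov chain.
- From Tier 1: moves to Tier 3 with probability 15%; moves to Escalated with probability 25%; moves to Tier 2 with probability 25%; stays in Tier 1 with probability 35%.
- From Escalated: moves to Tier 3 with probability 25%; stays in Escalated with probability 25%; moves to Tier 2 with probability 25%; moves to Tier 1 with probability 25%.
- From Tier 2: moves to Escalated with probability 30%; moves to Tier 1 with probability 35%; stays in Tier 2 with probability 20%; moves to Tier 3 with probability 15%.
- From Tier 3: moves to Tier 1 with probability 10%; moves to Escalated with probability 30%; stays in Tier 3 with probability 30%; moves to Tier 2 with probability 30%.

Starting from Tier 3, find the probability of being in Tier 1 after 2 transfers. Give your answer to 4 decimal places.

0.2450

Propagate the distribution vector 2 transfers from Tier 3.
After 0 transfers: (0.0000, 0.0000, 0.0000, 1.0000)
After 1 transfer: (0.1000, 0.3000, 0.3000, 0.3000)
After 2 transfers: (0.2450, 0.2800, 0.2500, 0.2250)
P(in Tier 1 after 2 transfers) = 0.2450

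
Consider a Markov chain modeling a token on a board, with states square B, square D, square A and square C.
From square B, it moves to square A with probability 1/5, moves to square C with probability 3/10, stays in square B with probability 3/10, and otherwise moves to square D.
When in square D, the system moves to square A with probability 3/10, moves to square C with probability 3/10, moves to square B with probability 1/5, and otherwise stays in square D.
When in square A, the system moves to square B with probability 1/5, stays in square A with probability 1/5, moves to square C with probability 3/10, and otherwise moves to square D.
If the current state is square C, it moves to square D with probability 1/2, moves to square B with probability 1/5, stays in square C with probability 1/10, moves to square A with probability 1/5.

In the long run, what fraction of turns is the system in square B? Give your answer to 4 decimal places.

Let the stationary distribution be π with π = πP and π_1 + π_2 + π_3 + π_4 = 1.
π_1 = 0.3·π_1 + 0.2·π_2 + 0.2·π_3 + 0.2·π_4
π_2 = 0.2·π_1 + 0.2·π_2 + 0.3·π_3 + 0.5·π_4
π_3 = 0.2·π_1 + 0.3·π_2 + 0.2·π_3 + 0.2·π_4
Solving with the normalization constraint gives π = (0.2222, 0.2980, 0.2298, 0.2500).
So the stationary probability of square B is 0.2222.

0.2222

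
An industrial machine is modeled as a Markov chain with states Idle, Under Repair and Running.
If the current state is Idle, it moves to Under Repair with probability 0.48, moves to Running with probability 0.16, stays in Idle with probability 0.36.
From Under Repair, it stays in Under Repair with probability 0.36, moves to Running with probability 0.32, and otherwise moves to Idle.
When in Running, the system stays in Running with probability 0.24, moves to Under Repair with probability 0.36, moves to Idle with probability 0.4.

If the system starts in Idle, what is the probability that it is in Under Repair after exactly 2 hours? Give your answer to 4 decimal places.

Sum over the intermediate state after 1 hour:
P = P(Idle→Idle)·P(Idle→Under Repair) + P(Idle→Under Repair)·P(Under Repair→Under Repair) + P(Idle→Running)·P(Running→Under Repair)
  = 0.36×0.48 + 0.48×0.36 + 0.16×0.36
  = 0.1728 + 0.1728 + 0.0576 = 0.4032

0.4032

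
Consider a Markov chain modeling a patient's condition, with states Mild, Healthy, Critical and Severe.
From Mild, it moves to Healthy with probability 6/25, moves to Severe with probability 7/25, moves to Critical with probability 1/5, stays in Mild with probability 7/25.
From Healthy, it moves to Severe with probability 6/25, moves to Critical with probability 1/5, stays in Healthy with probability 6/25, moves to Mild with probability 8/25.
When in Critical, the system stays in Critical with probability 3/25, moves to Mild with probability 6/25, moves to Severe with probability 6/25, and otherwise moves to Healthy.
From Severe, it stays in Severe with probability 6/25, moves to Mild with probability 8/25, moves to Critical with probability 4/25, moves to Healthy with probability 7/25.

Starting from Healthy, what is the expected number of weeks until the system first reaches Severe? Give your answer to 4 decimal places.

3.9724

Let t(s) be the expected number of weeks to first reach Severe from state s, with t(Severe) = 0. Conditioning on the first week:
t(Mild) = 1 + 0.28·t(Mild) + 0.24·t(Healthy) + 0.2·t(Critical)
t(Healthy) = 1 + 0.32·t(Mild) + 0.24·t(Healthy) + 0.2·t(Critical)
t(Critical) = 1 + 0.24·t(Mild) + 0.4·t(Healthy) + 0.12·t(Critical)
Solving: t(Mild) = 3.8196, t(Healthy) = 3.9724, t(Critical) = 3.9837.
Expected weeks from Healthy to Severe: 3.9724.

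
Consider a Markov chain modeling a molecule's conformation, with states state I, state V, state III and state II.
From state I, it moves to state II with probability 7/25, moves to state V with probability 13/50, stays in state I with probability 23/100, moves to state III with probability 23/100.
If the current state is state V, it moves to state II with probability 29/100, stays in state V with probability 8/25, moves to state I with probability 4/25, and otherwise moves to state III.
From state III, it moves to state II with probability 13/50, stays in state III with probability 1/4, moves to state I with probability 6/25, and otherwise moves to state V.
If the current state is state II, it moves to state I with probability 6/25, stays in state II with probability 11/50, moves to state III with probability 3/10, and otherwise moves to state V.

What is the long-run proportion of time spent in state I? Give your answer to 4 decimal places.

Let the stationary distribution be π with π = πP and π_1 + π_2 + π_3 + π_4 = 1.
π_1 = 0.23·π_1 + 0.16·π_2 + 0.24·π_3 + 0.24·π_4
π_2 = 0.26·π_1 + 0.32·π_2 + 0.25·π_3 + 0.24·π_4
π_3 = 0.23·π_1 + 0.23·π_2 + 0.25·π_3 + 0.3·π_4
Solving with the normalization constraint gives π = (0.2164, 0.2683, 0.2534, 0.2619).
So the stationary probability of state I is 0.2164.

0.2164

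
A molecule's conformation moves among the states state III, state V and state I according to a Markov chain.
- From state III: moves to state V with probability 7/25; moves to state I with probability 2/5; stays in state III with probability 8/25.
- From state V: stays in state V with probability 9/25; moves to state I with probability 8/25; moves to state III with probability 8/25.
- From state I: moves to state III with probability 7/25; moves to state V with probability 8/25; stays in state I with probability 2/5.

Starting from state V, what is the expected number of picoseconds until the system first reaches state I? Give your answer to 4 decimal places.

Let t(s) be the expected number of picoseconds to first reach state I from state s, with t(state I) = 0. Conditioning on the first picosecond:
t(state III) = 1 + 0.32·t(state III) + 0.28·t(state V)
t(state V) = 1 + 0.32·t(state III) + 0.36·t(state V)
Solving: t(state III) = 2.6620, t(state V) = 2.8935.
Expected picoseconds from state V to state I: 2.8935.

2.8935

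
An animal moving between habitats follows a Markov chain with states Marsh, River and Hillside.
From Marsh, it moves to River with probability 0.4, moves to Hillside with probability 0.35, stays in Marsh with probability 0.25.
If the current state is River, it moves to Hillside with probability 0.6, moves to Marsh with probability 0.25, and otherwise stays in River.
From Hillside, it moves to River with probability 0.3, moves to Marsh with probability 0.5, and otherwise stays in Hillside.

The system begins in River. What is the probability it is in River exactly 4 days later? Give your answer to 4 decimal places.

Propagate the distribution vector 4 days from River.
After 0 days: (0.0000, 1.0000, 0.0000)
After 1 day: (0.2500, 0.1500, 0.6000)
After 2 days: (0.4000, 0.3025, 0.2975)
After 3 days: (0.3244, 0.2946, 0.3810)
After 4 days: (0.3453, 0.2882, 0.3665)
P(in River after 4 days) = 0.2882

0.2882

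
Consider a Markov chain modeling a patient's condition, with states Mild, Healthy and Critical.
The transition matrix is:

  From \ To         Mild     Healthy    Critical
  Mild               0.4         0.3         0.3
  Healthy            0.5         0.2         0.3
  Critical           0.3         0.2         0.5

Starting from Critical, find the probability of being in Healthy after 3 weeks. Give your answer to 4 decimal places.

Propagate the distribution vector 3 weeks from Critical.
After 0 weeks: (0.0000, 0.0000, 1.0000)
After 1 week: (0.3000, 0.2000, 0.5000)
After 2 weeks: (0.3700, 0.2300, 0.4000)
After 3 weeks: (0.3830, 0.2370, 0.3800)
P(in Healthy after 3 weeks) = 0.2370

0.2370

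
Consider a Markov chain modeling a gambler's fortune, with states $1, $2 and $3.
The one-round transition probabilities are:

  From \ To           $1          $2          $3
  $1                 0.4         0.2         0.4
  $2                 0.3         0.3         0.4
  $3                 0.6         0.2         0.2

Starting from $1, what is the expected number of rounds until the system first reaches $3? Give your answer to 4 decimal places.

2.5000

Let t(s) be the expected number of rounds to first reach $3 from state s, with t($3) = 0. Conditioning on the first round:
t($1) = 1 + 0.4·t($1) + 0.2·t($2)
t($2) = 1 + 0.3·t($1) + 0.3·t($2)
Solving: t($1) = 2.5000, t($2) = 2.5000.
Expected rounds from $1 to $3: 2.5000.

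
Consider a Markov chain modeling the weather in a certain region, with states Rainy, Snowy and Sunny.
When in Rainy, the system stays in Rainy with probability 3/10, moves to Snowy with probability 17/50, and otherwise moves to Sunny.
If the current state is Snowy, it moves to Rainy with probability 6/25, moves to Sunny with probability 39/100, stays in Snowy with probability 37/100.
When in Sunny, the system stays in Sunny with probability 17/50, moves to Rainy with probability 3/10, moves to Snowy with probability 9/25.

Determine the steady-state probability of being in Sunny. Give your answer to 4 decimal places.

Let the stationary distribution be π with π = πP and π_1 + π_2 + π_3 = 1.
π_1 = 0.3·π_1 + 0.24·π_2 + 0.3·π_3
π_2 = 0.34·π_1 + 0.37·π_2 + 0.36·π_3
Solving with the normalization constraint gives π = (0.2785, 0.3580, 0.3635).
So the stationary probability of Sunny is 0.3635.

0.3635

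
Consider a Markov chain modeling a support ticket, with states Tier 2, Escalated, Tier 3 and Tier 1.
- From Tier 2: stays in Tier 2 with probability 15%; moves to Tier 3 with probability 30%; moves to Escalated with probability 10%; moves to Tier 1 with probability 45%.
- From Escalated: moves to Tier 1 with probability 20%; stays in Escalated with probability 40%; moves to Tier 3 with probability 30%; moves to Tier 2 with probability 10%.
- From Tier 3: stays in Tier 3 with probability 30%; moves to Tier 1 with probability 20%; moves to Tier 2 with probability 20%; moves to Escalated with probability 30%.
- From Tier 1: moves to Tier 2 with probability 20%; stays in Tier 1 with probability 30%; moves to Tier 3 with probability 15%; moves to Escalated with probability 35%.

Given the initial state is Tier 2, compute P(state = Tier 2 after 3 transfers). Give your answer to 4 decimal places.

0.1606

Propagate the distribution vector 3 transfers from Tier 2.
After 0 transfers: (1.0000, 0.0000, 0.0000, 0.0000)
After 1 transfer: (0.1500, 0.1000, 0.3000, 0.4500)
After 2 transfers: (0.1825, 0.3025, 0.2325, 0.2825)
After 3 transfers: (0.1606, 0.3079, 0.2576, 0.2739)
P(in Tier 2 after 3 transfers) = 0.1606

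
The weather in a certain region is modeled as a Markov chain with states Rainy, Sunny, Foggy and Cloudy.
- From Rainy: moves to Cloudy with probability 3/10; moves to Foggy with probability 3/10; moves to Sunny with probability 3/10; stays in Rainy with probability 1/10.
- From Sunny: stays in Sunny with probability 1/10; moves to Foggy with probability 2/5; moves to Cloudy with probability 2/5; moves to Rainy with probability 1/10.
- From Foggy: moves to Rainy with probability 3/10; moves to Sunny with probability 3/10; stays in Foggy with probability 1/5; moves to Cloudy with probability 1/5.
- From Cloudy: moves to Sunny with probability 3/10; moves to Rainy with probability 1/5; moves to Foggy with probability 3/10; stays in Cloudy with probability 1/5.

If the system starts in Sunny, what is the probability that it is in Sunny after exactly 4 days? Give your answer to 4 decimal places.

0.2512

Propagate the distribution vector 4 days from Sunny.
After 0 days: (0.0000, 1.0000, 0.0000, 0.0000)
After 1 day: (0.1000, 0.1000, 0.4000, 0.4000)
After 2 days: (0.2200, 0.2800, 0.2700, 0.2300)
After 3 days: (0.1770, 0.2440, 0.3010, 0.2780)
After 4 days: (0.1880, 0.2512, 0.2943, 0.2665)
P(in Sunny after 4 days) = 0.2512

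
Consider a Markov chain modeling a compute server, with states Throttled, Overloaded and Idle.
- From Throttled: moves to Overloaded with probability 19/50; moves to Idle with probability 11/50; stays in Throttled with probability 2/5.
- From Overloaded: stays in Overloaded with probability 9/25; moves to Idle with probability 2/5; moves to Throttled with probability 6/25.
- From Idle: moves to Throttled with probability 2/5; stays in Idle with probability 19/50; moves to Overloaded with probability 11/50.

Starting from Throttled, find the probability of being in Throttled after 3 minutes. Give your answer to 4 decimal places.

Propagate the distribution vector 3 minutes from Throttled.
After 0 minutes: (1.0000, 0.0000, 0.0000)
After 1 minute: (0.4000, 0.3800, 0.2200)
After 2 minutes: (0.3392, 0.3372, 0.3236)
After 3 minutes: (0.3460, 0.3215, 0.3325)
P(in Throttled after 3 minutes) = 0.3460

0.3460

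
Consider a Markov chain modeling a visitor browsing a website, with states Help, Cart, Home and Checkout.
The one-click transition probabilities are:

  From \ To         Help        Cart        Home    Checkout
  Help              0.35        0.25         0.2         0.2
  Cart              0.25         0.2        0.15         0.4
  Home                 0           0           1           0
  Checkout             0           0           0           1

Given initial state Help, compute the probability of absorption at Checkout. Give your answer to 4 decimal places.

Let h(s) be the probability of absorption at Checkout starting from transient state s. Then h(Checkout) = 1 and h(Home) = 0. By first-step analysis:
h(Help) = 0.35·h(Help) + 0.25·h(Cart) + 0.2·0 + 0.2·1
h(Cart) = 0.25·h(Help) + 0.2·h(Cart) + 0.15·0 + 0.4·1
Solving: h(Help) = 0.5683, h(Cart) = 0.6776.
Starting from Help, the probability is 0.5683.

0.5683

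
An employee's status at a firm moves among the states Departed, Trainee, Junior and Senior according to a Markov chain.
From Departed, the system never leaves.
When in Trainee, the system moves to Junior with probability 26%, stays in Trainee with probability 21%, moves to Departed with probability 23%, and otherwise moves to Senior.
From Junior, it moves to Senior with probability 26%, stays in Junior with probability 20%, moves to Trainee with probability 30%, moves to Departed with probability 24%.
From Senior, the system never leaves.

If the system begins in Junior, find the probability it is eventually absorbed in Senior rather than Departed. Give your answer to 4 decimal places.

Let h(s) be the probability of absorption at Senior starting from transient state s. Then h(Senior) = 1 and h(Departed) = 0. By first-step analysis:
h(Trainee) = 0.23·0 + 0.21·h(Trainee) + 0.26·h(Junior) + 0.3·1
h(Junior) = 0.24·0 + 0.3·h(Trainee) + 0.2·h(Junior) + 0.26·1
Solving: h(Trainee) = 0.5552, h(Junior) = 0.5332.
Starting from Junior, the probability is 0.5332.

0.5332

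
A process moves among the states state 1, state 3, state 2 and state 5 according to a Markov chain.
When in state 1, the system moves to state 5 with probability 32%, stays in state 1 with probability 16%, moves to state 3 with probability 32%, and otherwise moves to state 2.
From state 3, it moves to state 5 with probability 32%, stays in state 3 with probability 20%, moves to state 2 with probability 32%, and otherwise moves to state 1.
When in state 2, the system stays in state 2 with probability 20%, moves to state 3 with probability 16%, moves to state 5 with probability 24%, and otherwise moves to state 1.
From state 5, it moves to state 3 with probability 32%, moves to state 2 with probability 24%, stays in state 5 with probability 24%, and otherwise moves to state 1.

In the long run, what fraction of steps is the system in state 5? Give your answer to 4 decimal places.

Let the stationary distribution be π with π = πP and π_1 + π_2 + π_3 + π_4 = 1.
π_1 = 0.16·π_1 + 0.16·π_2 + 0.4·π_3 + 0.2·π_4
π_2 = 0.32·π_1 + 0.2·π_2 + 0.16·π_3 + 0.32·π_4
π_3 = 0.2·π_1 + 0.32·π_2 + 0.2·π_3 + 0.24·π_4
Solving with the normalization constraint gives π = (0.2290, 0.2512, 0.2413, 0.2784).
So the stationary probability of state 5 is 0.2784.

0.2784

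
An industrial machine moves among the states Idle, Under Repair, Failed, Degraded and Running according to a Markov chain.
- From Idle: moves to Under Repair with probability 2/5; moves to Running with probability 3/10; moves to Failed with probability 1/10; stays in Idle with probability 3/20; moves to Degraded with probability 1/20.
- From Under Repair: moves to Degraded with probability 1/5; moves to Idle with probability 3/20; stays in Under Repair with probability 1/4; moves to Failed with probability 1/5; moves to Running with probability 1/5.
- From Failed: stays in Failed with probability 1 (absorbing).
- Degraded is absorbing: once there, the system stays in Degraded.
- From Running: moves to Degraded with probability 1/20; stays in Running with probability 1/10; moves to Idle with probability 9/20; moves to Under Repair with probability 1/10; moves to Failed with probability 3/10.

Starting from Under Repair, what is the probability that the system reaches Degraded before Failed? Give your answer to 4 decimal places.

0.4100

Let h(s) be the probability of absorption at Degraded starting from transient state s. Then h(Degraded) = 1 and h(Failed) = 0. By first-step analysis:
h(Idle) = 0.15·h(Idle) + 0.4·h(Under Repair) + 0.1·0 + 0.05·1 + 0.3·h(Running)
h(Under Repair) = 0.15·h(Idle) + 0.25·h(Under Repair) + 0.2·0 + 0.2·1 + 0.2·h(Running)
h(Running) = 0.45·h(Idle) + 0.1·h(Under Repair) + 0.3·0 + 0.05·1 + 0.1·h(Running)
Solving: h(Idle) = 0.3490, h(Under Repair) = 0.4100, h(Running) = 0.2756.
Starting from Under Repair, the probability is 0.4100.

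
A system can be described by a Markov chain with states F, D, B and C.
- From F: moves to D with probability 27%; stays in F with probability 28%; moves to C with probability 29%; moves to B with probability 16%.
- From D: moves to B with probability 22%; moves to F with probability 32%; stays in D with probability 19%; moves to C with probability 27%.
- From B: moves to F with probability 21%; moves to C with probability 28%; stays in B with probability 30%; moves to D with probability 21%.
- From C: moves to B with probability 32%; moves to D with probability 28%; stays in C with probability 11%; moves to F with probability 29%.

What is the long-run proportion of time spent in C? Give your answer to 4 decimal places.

0.2396

Let the stationary distribution be π with π = πP and π_1 + π_2 + π_3 + π_4 = 1.
π_1 = 0.28·π_1 + 0.32·π_2 + 0.21·π_3 + 0.29·π_4
π_2 = 0.27·π_1 + 0.19·π_2 + 0.21·π_3 + 0.28·π_4
π_3 = 0.16·π_1 + 0.22·π_2 + 0.3·π_3 + 0.32·π_4
Solving with the normalization constraint gives π = (0.2746, 0.2385, 0.2473, 0.2396).
So the stationary probability of C is 0.2396.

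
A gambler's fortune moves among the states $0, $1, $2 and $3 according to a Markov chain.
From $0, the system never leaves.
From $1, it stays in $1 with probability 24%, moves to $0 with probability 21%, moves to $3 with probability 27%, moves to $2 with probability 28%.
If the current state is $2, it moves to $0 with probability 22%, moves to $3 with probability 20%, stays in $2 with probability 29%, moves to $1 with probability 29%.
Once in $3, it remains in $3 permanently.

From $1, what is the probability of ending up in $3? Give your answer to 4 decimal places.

0.5404

Let h(s) be the probability of absorption at $3 starting from transient state s. Then h($3) = 1 and h($0) = 0. By first-step analysis:
h($1) = 0.21·0 + 0.24·h($1) + 0.28·h($2) + 0.27·1
h($2) = 0.22·0 + 0.29·h($1) + 0.29·h($2) + 0.2·1
Solving: h($1) = 0.5404, h($2) = 0.5024.
Starting from $1, the probability is 0.5404.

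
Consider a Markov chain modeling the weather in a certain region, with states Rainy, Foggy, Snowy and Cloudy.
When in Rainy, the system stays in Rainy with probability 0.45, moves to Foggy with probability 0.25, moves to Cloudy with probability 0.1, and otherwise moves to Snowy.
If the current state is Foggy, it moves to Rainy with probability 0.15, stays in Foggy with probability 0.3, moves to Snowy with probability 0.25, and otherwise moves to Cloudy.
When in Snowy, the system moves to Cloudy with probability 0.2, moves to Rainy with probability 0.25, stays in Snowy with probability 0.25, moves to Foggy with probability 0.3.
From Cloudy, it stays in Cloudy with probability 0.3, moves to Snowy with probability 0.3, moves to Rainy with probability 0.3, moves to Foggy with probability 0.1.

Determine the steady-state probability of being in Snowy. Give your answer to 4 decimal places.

0.2460

Let the stationary distribution be π with π = πP and π_1 + π_2 + π_3 + π_4 = 1.
π_1 = 0.45·π_1 + 0.15·π_2 + 0.25·π_3 + 0.3·π_4
π_2 = 0.25·π_1 + 0.3·π_2 + 0.3·π_3 + 0.1·π_4
π_3 = 0.2·π_1 + 0.25·π_2 + 0.25·π_3 + 0.3·π_4
Solving with the normalization constraint gives π = (0.2958, 0.2420, 0.2460, 0.2162).
So the stationary probability of Snowy is 0.2460.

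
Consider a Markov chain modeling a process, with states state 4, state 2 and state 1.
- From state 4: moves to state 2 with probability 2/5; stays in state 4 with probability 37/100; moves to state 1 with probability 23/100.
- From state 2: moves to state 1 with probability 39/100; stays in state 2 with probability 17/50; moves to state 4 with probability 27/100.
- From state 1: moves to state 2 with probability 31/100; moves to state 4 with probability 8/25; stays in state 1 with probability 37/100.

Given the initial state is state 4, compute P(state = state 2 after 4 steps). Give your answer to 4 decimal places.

Propagate the distribution vector 4 steps from state 4.
After 0 steps: (1.0000, 0.0000, 0.0000)
After 1 step: (0.3700, 0.4000, 0.2300)
After 2 steps: (0.3185, 0.3553, 0.3262)
After 3 steps: (0.3182, 0.3493, 0.3325)
After 4 steps: (0.3184, 0.3491, 0.3324)
P(in state 2 after 4 steps) = 0.3491

0.3491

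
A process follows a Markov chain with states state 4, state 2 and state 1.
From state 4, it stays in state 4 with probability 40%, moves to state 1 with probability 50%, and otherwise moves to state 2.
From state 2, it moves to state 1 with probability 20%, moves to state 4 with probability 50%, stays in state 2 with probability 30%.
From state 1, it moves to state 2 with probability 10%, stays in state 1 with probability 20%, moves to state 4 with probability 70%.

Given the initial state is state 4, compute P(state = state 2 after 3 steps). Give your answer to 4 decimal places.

Propagate the distribution vector 3 steps from state 4.
After 0 steps: (1.0000, 0.0000, 0.0000)
After 1 step: (0.4000, 0.1000, 0.5000)
After 2 steps: (0.5600, 0.1200, 0.3200)
After 3 steps: (0.5080, 0.1240, 0.3680)
P(in state 2 after 3 steps) = 0.1240

0.1240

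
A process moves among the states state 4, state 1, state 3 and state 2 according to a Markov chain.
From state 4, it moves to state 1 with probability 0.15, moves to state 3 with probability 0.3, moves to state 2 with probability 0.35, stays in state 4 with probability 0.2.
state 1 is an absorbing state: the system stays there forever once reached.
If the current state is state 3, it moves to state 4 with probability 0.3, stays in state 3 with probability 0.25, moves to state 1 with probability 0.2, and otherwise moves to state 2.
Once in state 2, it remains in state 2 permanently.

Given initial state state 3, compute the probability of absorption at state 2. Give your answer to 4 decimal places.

Let h(s) be the probability of absorption at state 2 starting from transient state s. Then h(state 2) = 1 and h(state 1) = 0. By first-step analysis:
h(state 4) = 0.2·h(state 4) + 0.15·0 + 0.3·h(state 3) + 0.35·1
h(state 3) = 0.3·h(state 4) + 0.2·0 + 0.25·h(state 3) + 0.25·1
Solving: h(state 4) = 0.6618, h(state 3) = 0.5980.
Starting from state 3, the probability is 0.5980.

0.5980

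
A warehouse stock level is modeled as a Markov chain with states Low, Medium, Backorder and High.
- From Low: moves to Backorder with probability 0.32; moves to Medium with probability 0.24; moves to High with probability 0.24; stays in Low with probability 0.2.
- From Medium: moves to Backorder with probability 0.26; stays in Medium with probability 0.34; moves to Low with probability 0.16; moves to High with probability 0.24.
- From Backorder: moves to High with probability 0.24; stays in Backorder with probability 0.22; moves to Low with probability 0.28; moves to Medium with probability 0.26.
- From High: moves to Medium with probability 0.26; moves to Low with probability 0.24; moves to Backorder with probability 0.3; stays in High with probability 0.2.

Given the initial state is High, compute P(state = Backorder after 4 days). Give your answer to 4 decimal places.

Propagate the distribution vector 4 days from High.
After 0 days: (0.0000, 0.0000, 0.0000, 1.0000)
After 1 day: (0.2400, 0.2600, 0.3000, 0.2000)
After 2 days: (0.2216, 0.2760, 0.2704, 0.2320)
After 3 days: (0.2199, 0.2776, 0.2718, 0.2307)
After 4 days: (0.2199, 0.2778, 0.2716, 0.2308)
P(in Backorder after 4 days) = 0.2716

0.2716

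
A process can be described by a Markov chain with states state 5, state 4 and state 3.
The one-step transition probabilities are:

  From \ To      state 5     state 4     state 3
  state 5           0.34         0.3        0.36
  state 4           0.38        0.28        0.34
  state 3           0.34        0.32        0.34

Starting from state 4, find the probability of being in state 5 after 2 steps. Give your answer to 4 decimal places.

0.3512

Sum over the intermediate state after 1 step:
P = P(state 4→state 5)·P(state 5→state 5) + P(state 4→state 4)·P(state 4→state 5) + P(state 4→state 3)·P(state 3→state 5)
  = 0.38×0.34 + 0.28×0.38 + 0.34×0.34
  = 0.1292 + 0.1064 + 0.1156 = 0.3512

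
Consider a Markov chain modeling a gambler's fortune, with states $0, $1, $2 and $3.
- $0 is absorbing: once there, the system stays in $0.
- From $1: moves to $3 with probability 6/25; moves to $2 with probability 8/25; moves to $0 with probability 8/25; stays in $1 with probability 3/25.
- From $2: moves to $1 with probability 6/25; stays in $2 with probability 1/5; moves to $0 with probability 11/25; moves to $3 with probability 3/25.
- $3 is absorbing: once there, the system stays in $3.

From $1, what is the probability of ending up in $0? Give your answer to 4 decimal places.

0.6327

Let h(s) be the probability of absorption at $0 starting from transient state s. Then h($0) = 1 and h($3) = 0. By first-step analysis:
h($1) = 0.32·1 + 0.12·h($1) + 0.32·h($2) + 0.24·0
h($2) = 0.44·1 + 0.24·h($1) + 0.2·h($2) + 0.12·0
Solving: h($1) = 0.6327, h($2) = 0.7398.
Starting from $1, the probability is 0.6327.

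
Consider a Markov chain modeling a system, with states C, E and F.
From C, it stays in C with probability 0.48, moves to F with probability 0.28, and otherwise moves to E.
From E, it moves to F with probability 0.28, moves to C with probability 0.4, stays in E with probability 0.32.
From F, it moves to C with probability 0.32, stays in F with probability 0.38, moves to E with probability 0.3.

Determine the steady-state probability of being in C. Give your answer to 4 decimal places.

0.4077

Let the stationary distribution be π with π = πP and π_1 + π_2 + π_3 = 1.
π_1 = 0.48·π_1 + 0.4·π_2 + 0.32·π_3
π_2 = 0.24·π_1 + 0.32·π_2 + 0.3·π_3
Solving with the normalization constraint gives π = (0.4077, 0.2812, 0.3111).
So the stationary probability of C is 0.4077.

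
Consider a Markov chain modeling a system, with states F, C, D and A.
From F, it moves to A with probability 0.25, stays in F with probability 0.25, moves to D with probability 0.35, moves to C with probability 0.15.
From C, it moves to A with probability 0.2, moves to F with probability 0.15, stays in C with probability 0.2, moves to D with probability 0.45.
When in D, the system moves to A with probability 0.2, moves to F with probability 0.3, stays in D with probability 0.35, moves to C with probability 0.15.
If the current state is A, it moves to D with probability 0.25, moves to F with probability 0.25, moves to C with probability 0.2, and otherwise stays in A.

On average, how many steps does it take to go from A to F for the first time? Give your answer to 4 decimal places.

4.0400

Let t(s) be the expected number of steps to first reach F from state s, with t(F) = 0. Conditioning on the first step:
t(C) = 1 + 0.2·t(C) + 0.45·t(D) + 0.2·t(A)
t(D) = 1 + 0.15·t(C) + 0.35·t(D) + 0.2·t(A)
t(A) = 1 + 0.2·t(C) + 0.25·t(D) + 0.3·t(A)
Solving: t(C) = 4.3951, t(D) = 3.7958, t(A) = 4.0400.
Expected steps from A to F: 4.0400.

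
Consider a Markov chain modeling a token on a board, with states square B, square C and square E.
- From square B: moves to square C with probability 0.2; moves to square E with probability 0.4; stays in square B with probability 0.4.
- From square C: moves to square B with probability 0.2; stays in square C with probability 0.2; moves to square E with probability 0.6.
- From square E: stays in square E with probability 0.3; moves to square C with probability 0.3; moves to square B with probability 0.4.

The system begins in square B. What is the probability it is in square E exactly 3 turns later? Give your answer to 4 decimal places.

0.4080

Propagate the distribution vector 3 turns from square B.
After 0 turns: (1.0000, 0.0000, 0.0000)
After 1 turn: (0.4000, 0.2000, 0.4000)
After 2 turns: (0.3600, 0.2400, 0.4000)
After 3 turns: (0.3520, 0.2400, 0.4080)
P(in square E after 3 turns) = 0.4080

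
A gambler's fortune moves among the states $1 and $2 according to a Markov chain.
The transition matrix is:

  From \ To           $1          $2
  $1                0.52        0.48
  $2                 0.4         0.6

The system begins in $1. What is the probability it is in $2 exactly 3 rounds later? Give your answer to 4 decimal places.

0.5445

Propagate the distribution vector 3 rounds from $1.
After 0 rounds: (1.0000, 0.0000)
After 1 round: (0.5200, 0.4800)
After 2 rounds: (0.4624, 0.5376)
After 3 rounds: (0.4555, 0.5445)
P(in $2 after 3 rounds) = 0.5445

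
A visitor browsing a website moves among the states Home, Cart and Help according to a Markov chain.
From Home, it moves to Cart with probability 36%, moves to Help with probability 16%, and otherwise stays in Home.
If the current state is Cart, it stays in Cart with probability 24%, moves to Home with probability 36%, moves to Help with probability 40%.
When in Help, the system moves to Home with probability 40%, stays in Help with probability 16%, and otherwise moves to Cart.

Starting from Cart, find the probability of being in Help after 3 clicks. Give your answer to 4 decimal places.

0.2472

Propagate the distribution vector 3 clicks from Cart.
After 0 clicks: (0.0000, 1.0000, 0.0000)
After 1 click: (0.3600, 0.2400, 0.4000)
After 2 clicks: (0.4192, 0.3632, 0.2176)
After 3 clicks: (0.4190, 0.3338, 0.2472)
P(in Help after 3 clicks) = 0.2472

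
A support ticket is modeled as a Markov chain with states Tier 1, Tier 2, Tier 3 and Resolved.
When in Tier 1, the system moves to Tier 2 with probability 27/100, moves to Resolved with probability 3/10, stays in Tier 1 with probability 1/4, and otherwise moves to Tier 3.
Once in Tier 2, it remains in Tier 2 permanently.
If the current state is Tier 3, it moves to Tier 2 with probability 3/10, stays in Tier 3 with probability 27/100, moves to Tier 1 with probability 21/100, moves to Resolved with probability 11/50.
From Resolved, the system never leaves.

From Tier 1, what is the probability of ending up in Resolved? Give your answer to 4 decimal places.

Let h(s) be the probability of absorption at Resolved starting from transient state s. Then h(Resolved) = 1 and h(Tier 2) = 0. By first-step analysis:
h(Tier 1) = 0.25·h(Tier 1) + 0.27·0 + 0.18·h(Tier 3) + 0.3·1
h(Tier 3) = 0.21·h(Tier 1) + 0.3·0 + 0.27·h(Tier 3) + 0.22·1
Solving: h(Tier 1) = 0.5074, h(Tier 3) = 0.4473.
Starting from Tier 1, the probability is 0.5074.

0.5074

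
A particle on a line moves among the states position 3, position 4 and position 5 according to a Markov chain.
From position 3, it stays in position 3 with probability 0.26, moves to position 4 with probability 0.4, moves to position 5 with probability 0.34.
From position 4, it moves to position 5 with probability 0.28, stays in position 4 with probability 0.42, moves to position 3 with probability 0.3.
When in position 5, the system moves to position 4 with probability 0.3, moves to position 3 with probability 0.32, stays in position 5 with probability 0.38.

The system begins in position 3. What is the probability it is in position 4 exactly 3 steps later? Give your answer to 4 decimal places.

0.3745

Propagate the distribution vector 3 steps from position 3.
After 0 steps: (1.0000, 0.0000, 0.0000)
After 1 step: (0.2600, 0.4000, 0.3400)
After 2 steps: (0.2964, 0.3740, 0.3296)
After 3 steps: (0.2947, 0.3745, 0.3307)
P(in position 4 after 3 steps) = 0.3745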